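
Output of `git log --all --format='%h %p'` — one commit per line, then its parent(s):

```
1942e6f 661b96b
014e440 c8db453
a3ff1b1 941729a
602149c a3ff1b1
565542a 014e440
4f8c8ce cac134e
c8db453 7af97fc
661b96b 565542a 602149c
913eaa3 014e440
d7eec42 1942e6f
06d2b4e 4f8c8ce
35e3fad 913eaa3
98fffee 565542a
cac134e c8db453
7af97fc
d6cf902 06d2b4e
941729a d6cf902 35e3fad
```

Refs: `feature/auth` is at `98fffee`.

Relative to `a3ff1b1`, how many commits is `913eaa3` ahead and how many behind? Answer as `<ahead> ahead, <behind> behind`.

0 ahead, 7 behind

Reachable from 913eaa3: {014e440, 7af97fc, 913eaa3, c8db453}.
Reachable from a3ff1b1: {014e440, 06d2b4e, 35e3fad, 4f8c8ce, 7af97fc, 913eaa3, 941729a, a3ff1b1, c8db453, cac134e, d6cf902}.
Only in 913eaa3's history (ahead): {} — 0.
Only in a3ff1b1's history (behind): {06d2b4e, 35e3fad, 4f8c8ce, 941729a, a3ff1b1, cac134e, d6cf902} — 7.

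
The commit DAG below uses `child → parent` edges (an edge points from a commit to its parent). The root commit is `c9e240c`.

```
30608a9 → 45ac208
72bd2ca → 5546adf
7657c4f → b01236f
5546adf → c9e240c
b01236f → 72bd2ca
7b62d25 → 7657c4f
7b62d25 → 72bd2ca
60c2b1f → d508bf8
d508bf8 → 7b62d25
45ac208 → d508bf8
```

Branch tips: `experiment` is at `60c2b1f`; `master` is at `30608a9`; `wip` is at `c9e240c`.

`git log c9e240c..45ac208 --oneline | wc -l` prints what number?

Reachable from 45ac208: {45ac208, 5546adf, 72bd2ca, 7657c4f, 7b62d25, b01236f, c9e240c, d508bf8}.
Reachable from c9e240c: {c9e240c}.
In 45ac208's history but not c9e240c's: {45ac208, 5546adf, 72bd2ca, 7657c4f, 7b62d25, b01236f, d508bf8} — 7 commits.

7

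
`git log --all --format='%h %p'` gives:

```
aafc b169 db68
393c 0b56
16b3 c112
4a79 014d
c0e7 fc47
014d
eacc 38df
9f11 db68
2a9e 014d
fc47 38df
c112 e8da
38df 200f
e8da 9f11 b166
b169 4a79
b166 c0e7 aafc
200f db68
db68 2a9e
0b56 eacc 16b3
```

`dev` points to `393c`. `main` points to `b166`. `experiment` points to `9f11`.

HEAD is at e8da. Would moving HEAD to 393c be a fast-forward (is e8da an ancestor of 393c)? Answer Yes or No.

Yes

A fast-forward from e8da to 393c is possible iff e8da is an ancestor of 393c.
Ancestors of 393c: {014d, 0b56, 16b3, 200f, 2a9e, 38df, 393c, 4a79, 9f11, aafc, b166, b169, c0e7, c112, db68, e8da, eacc, fc47}.
e8da is among them, so fast-forward is possible.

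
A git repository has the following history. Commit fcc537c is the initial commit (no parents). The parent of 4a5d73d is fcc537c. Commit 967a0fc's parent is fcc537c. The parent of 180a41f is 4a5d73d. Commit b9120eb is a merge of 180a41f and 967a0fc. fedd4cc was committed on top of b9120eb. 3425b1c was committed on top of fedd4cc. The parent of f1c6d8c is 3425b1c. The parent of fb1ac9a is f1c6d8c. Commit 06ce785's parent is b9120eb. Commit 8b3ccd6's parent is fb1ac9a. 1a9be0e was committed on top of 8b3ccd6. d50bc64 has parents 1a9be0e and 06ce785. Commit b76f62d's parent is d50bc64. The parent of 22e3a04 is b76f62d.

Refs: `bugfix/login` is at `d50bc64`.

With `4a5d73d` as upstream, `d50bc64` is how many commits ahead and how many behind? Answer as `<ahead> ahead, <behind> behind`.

Reachable from d50bc64: {06ce785, 180a41f, 1a9be0e, 3425b1c, 4a5d73d, 8b3ccd6, 967a0fc, b9120eb, d50bc64, f1c6d8c, fb1ac9a, fcc537c, fedd4cc}.
Reachable from 4a5d73d: {4a5d73d, fcc537c}.
Only in d50bc64's history (ahead): {06ce785, 180a41f, 1a9be0e, 3425b1c, 8b3ccd6, 967a0fc, b9120eb, d50bc64, f1c6d8c, fb1ac9a, fedd4cc} — 11.
Only in 4a5d73d's history (behind): {} — 0.

11 ahead, 0 behind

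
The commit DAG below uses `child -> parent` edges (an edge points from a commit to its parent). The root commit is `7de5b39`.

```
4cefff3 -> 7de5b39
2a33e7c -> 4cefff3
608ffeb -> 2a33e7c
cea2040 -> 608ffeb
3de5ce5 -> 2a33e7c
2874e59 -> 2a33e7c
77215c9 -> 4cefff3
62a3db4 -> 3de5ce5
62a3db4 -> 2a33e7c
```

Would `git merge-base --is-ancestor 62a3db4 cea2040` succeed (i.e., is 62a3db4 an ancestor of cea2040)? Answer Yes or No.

Ancestors of cea2040: {2a33e7c, 4cefff3, 608ffeb, 7de5b39, cea2040}.
62a3db4 is not in that set, so it is not an ancestor of cea2040.

No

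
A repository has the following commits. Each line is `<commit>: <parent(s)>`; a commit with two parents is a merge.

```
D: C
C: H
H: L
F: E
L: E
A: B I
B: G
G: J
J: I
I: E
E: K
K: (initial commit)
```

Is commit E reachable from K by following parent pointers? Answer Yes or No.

Ancestors of K: {K}.
E is not in that set, so it is not an ancestor of K.

No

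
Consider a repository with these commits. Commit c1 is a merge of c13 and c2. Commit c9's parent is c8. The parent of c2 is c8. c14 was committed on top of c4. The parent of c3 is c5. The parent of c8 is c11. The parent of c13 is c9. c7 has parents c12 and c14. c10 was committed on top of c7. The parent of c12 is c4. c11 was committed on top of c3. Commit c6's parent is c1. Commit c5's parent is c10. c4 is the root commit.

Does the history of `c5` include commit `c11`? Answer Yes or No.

No

Ancestors of c5: {c10, c12, c14, c4, c5, c7}.
c11 is not in that set, so it is not an ancestor of c5.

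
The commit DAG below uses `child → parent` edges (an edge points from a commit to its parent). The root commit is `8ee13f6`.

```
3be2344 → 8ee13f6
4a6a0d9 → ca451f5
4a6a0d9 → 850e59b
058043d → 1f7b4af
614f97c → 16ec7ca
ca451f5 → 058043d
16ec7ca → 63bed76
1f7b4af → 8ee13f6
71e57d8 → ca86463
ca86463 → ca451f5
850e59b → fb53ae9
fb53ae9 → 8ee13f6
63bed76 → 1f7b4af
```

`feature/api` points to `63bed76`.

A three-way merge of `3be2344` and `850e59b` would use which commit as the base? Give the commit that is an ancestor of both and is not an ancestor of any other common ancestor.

Ancestors of 3be2344: {3be2344, 8ee13f6}.
Ancestors of 850e59b: {850e59b, 8ee13f6, fb53ae9}.
Common ancestors: {8ee13f6}.
The only common ancestor is 8ee13f6, so it is the merge base.

8ee13f6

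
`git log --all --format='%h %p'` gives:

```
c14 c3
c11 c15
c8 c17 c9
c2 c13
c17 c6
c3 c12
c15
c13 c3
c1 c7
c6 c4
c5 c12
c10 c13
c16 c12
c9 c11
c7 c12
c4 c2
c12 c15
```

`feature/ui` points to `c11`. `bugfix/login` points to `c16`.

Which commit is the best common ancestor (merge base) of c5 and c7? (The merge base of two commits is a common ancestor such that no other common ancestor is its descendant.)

Ancestors of c5: {c12, c15, c5}.
Ancestors of c7: {c12, c15, c7}.
Common ancestors: {c12, c15}.
Among these, c12 is not an ancestor of any other common ancestor — it is the merge base.

c12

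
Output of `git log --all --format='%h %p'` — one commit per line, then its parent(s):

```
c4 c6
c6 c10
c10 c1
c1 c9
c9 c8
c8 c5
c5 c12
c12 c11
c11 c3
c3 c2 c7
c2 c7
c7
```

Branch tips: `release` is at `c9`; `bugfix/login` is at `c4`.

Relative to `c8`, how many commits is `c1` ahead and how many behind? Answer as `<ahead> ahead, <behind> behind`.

Reachable from c1: {c1, c11, c12, c2, c3, c5, c7, c8, c9}.
Reachable from c8: {c11, c12, c2, c3, c5, c7, c8}.
Only in c1's history (ahead): {c1, c9} — 2.
Only in c8's history (behind): {} — 0.

2 ahead, 0 behind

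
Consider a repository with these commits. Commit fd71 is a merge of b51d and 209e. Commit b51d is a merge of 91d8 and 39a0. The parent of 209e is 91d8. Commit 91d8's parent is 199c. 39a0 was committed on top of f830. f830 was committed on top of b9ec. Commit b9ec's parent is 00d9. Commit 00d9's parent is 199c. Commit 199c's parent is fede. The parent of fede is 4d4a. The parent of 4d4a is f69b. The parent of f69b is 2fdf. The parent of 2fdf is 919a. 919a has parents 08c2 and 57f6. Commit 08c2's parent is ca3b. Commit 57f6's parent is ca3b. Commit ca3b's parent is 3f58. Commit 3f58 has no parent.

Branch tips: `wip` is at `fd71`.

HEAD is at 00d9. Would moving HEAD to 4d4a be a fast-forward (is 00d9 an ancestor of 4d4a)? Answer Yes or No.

No

A fast-forward from 00d9 to 4d4a is possible iff 00d9 is an ancestor of 4d4a.
Ancestors of 4d4a: {08c2, 2fdf, 3f58, 4d4a, 57f6, 919a, ca3b, f69b}.
00d9 is not among them, so fast-forward is not possible.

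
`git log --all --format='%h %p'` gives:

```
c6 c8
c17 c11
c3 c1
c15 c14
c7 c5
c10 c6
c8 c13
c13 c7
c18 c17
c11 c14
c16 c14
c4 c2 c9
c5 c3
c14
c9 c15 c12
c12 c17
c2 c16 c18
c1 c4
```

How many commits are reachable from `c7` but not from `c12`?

Reachable from c7: {c1, c11, c12, c14, c15, c16, c17, c18, c2, c3, c4, c5, c7, c9}.
Reachable from c12: {c11, c12, c14, c17}.
In c7's history but not c12's: {c1, c15, c16, c18, c2, c3, c4, c5, c7, c9} — 10 commits.

10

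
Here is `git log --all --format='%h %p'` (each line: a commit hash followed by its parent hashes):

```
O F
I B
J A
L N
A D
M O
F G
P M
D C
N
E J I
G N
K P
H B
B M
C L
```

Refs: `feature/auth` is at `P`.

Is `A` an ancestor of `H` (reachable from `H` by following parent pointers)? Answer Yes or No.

No

Ancestors of H: {B, F, G, H, M, N, O}.
A is not in that set, so it is not an ancestor of H.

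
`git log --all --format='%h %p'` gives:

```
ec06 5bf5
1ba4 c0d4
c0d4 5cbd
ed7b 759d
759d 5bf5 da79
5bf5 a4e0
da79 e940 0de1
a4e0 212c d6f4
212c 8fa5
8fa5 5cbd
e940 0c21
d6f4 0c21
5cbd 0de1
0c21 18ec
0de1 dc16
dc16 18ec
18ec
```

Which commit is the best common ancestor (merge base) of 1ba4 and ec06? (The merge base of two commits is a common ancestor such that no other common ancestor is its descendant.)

Ancestors of 1ba4: {0de1, 18ec, 1ba4, 5cbd, c0d4, dc16}.
Ancestors of ec06: {0c21, 0de1, 18ec, 212c, 5bf5, 5cbd, 8fa5, a4e0, d6f4, dc16, ec06}.
Common ancestors: {0de1, 18ec, 5cbd, dc16}.
Among these, 5cbd is not an ancestor of any other common ancestor — it is the merge base.

5cbd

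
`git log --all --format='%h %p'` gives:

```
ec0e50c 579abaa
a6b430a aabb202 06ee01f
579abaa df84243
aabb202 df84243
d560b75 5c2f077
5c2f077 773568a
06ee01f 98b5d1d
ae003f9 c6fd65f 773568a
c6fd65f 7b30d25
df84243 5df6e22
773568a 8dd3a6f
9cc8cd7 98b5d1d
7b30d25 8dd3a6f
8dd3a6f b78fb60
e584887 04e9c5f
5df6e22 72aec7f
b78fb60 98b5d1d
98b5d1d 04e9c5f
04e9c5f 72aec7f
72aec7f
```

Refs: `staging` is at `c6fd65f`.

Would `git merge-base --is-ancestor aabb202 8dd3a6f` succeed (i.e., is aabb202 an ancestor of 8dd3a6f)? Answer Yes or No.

Ancestors of 8dd3a6f: {04e9c5f, 72aec7f, 8dd3a6f, 98b5d1d, b78fb60}.
aabb202 is not in that set, so it is not an ancestor of 8dd3a6f.

No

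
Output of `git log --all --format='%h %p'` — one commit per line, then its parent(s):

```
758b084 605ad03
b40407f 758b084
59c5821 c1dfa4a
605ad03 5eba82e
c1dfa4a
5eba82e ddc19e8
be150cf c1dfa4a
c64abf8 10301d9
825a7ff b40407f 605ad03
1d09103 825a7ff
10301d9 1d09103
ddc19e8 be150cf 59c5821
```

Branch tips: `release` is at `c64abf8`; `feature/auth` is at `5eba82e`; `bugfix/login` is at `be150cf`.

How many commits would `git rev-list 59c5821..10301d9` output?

Reachable from 10301d9: {10301d9, 1d09103, 59c5821, 5eba82e, 605ad03, 758b084, 825a7ff, b40407f, be150cf, c1dfa4a, ddc19e8}.
Reachable from 59c5821: {59c5821, c1dfa4a}.
In 10301d9's history but not 59c5821's: {10301d9, 1d09103, 5eba82e, 605ad03, 758b084, 825a7ff, b40407f, be150cf, ddc19e8} — 9 commits.

9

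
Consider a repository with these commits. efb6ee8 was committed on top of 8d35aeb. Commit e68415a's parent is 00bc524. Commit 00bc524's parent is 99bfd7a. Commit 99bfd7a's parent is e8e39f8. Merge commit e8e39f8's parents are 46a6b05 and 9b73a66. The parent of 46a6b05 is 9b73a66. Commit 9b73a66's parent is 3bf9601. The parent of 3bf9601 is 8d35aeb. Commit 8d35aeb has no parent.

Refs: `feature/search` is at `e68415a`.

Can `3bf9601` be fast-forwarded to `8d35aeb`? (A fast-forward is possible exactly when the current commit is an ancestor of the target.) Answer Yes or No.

No

A fast-forward from 3bf9601 to 8d35aeb is possible iff 3bf9601 is an ancestor of 8d35aeb.
Ancestors of 8d35aeb: {8d35aeb}.
3bf9601 is not among them, so fast-forward is not possible.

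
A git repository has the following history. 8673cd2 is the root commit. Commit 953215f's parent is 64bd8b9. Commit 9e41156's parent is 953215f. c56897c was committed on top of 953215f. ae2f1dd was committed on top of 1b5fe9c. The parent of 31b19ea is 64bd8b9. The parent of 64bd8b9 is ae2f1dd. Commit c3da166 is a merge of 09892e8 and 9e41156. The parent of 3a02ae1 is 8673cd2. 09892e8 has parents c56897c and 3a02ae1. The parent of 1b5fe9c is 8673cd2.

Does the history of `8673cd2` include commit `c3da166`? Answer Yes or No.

No

Ancestors of 8673cd2: {8673cd2}.
c3da166 is not in that set, so it is not an ancestor of 8673cd2.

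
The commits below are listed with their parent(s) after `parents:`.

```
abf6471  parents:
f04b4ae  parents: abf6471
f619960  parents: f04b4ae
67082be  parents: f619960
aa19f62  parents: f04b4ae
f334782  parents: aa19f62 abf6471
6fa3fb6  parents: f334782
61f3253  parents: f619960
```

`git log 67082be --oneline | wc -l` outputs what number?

Walking parent pointers from 67082be: reachable set = {67082be, abf6471, f04b4ae, f619960}.
That is 4 commits.

4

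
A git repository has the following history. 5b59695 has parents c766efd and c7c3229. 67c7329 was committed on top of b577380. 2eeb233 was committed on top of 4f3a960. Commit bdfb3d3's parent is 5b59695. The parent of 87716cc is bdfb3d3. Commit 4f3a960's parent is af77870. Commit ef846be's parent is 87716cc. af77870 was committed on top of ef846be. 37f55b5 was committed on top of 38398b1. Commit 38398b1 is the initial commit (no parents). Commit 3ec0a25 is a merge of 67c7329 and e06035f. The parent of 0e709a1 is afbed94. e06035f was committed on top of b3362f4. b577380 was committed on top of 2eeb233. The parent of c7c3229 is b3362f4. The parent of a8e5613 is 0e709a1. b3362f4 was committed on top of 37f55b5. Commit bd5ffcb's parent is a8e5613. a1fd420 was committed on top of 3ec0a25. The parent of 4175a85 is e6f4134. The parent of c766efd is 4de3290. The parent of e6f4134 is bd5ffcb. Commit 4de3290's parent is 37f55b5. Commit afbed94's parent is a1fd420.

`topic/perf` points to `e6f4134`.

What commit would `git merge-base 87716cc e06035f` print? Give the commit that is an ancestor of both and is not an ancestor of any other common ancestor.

b3362f4

Ancestors of 87716cc: {37f55b5, 38398b1, 4de3290, 5b59695, 87716cc, b3362f4, bdfb3d3, c766efd, c7c3229}.
Ancestors of e06035f: {37f55b5, 38398b1, b3362f4, e06035f}.
Common ancestors: {37f55b5, 38398b1, b3362f4}.
Among these, b3362f4 is not an ancestor of any other common ancestor — it is the merge base.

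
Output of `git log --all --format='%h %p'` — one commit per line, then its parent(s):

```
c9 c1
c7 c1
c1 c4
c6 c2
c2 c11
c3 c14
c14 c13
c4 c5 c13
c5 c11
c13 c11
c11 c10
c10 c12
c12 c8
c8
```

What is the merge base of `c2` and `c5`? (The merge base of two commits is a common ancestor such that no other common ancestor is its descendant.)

Ancestors of c2: {c10, c11, c12, c2, c8}.
Ancestors of c5: {c10, c11, c12, c5, c8}.
Common ancestors: {c10, c11, c12, c8}.
Among these, c11 is not an ancestor of any other common ancestor — it is the merge base.

c11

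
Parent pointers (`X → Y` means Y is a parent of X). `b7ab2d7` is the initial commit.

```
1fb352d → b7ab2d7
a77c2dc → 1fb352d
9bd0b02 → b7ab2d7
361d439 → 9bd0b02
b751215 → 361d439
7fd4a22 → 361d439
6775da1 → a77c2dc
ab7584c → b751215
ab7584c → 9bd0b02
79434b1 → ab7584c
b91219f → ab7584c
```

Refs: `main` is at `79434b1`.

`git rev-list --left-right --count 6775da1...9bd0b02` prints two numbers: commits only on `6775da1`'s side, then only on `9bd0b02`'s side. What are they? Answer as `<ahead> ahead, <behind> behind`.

3 ahead, 1 behind

Reachable from 6775da1: {1fb352d, 6775da1, a77c2dc, b7ab2d7}.
Reachable from 9bd0b02: {9bd0b02, b7ab2d7}.
Only in 6775da1's history (ahead): {1fb352d, 6775da1, a77c2dc} — 3.
Only in 9bd0b02's history (behind): {9bd0b02} — 1.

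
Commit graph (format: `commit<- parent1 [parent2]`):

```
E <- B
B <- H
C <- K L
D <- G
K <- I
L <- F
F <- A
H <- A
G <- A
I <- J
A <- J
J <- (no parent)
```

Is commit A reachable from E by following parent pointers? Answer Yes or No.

Yes

Ancestors of E (commits reachable by following parents): {A, B, E, H, J}.
A is in that set, so it is an ancestor of E.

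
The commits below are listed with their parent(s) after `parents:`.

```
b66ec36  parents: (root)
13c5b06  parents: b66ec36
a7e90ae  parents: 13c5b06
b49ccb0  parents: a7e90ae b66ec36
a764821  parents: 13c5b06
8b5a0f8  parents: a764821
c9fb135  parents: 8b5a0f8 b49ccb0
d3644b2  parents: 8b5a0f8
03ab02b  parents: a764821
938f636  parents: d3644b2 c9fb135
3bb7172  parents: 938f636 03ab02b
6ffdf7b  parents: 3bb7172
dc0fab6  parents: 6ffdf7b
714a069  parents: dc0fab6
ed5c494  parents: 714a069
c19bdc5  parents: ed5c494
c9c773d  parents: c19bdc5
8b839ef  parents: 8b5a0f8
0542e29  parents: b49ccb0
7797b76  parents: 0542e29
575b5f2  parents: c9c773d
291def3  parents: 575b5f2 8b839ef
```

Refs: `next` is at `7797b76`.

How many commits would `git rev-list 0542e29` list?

Walking parent pointers from 0542e29: reachable set = {0542e29, 13c5b06, a7e90ae, b49ccb0, b66ec36}.
That is 5 commits.

5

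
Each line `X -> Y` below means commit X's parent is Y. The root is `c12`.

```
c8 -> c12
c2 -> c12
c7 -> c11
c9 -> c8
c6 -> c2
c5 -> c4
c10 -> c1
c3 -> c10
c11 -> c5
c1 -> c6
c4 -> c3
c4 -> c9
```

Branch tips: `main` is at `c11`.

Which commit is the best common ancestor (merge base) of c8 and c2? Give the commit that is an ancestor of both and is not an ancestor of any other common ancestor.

c12

Ancestors of c8: {c12, c8}.
Ancestors of c2: {c12, c2}.
Common ancestors: {c12}.
The only common ancestor is c12, so it is the merge base.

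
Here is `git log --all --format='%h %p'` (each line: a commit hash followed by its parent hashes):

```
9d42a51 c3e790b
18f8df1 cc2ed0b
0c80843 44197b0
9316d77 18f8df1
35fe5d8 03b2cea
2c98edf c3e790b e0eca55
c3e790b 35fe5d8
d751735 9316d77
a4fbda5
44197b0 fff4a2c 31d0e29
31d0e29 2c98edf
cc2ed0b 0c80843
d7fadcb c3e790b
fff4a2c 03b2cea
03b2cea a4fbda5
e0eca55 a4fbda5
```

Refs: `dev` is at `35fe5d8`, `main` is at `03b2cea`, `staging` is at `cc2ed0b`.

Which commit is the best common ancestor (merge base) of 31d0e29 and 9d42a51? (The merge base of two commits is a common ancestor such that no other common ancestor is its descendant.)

c3e790b

Ancestors of 31d0e29: {03b2cea, 2c98edf, 31d0e29, 35fe5d8, a4fbda5, c3e790b, e0eca55}.
Ancestors of 9d42a51: {03b2cea, 35fe5d8, 9d42a51, a4fbda5, c3e790b}.
Common ancestors: {03b2cea, 35fe5d8, a4fbda5, c3e790b}.
Among these, c3e790b is not an ancestor of any other common ancestor — it is the merge base.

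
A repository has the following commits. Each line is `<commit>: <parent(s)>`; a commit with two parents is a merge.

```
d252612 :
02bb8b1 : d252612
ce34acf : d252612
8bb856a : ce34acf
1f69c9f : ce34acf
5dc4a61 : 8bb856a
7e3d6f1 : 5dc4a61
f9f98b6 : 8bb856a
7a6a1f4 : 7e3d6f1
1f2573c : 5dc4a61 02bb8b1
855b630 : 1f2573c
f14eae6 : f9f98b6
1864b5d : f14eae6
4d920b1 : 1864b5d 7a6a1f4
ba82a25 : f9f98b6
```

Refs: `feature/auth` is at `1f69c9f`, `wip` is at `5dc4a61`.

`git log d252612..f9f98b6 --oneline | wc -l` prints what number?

3

Reachable from f9f98b6: {8bb856a, ce34acf, d252612, f9f98b6}.
Reachable from d252612: {d252612}.
In f9f98b6's history but not d252612's: {8bb856a, ce34acf, f9f98b6} — 3 commits.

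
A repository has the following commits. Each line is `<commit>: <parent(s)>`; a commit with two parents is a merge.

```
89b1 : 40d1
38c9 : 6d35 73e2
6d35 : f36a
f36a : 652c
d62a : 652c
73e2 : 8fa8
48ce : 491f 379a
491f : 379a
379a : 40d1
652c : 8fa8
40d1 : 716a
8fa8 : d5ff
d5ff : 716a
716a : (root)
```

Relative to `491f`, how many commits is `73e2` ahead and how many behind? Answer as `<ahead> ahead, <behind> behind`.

Reachable from 73e2: {716a, 73e2, 8fa8, d5ff}.
Reachable from 491f: {379a, 40d1, 491f, 716a}.
Only in 73e2's history (ahead): {73e2, 8fa8, d5ff} — 3.
Only in 491f's history (behind): {379a, 40d1, 491f} — 3.

3 ahead, 3 behind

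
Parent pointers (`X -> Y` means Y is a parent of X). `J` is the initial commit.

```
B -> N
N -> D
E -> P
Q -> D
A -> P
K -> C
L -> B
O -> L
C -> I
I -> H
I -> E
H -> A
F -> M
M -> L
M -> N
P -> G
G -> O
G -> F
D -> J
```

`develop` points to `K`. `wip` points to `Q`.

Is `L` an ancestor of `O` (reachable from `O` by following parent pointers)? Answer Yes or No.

Ancestors of O (commits reachable by following parents): {B, D, J, L, N, O}.
L is in that set, so it is an ancestor of O.

Yes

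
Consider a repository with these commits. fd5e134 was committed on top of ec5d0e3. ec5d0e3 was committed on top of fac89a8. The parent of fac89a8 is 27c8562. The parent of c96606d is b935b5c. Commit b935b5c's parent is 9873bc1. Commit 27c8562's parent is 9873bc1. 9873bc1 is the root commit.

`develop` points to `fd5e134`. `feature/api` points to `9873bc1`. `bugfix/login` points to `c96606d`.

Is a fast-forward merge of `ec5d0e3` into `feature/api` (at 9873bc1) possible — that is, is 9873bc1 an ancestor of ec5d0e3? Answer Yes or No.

A fast-forward from 9873bc1 to ec5d0e3 is possible iff 9873bc1 is an ancestor of ec5d0e3.
Ancestors of ec5d0e3: {27c8562, 9873bc1, ec5d0e3, fac89a8}.
9873bc1 is among them, so fast-forward is possible.

Yes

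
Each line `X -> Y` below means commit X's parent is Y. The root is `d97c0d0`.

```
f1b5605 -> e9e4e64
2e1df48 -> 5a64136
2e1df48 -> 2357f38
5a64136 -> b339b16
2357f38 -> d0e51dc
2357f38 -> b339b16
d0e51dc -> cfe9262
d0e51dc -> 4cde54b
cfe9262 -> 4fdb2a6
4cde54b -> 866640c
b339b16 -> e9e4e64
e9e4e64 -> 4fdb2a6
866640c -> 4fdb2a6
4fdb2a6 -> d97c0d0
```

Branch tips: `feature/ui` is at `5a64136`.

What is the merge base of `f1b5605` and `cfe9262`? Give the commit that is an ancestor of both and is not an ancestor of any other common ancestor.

Ancestors of f1b5605: {4fdb2a6, d97c0d0, e9e4e64, f1b5605}.
Ancestors of cfe9262: {4fdb2a6, cfe9262, d97c0d0}.
Common ancestors: {4fdb2a6, d97c0d0}.
Among these, 4fdb2a6 is not an ancestor of any other common ancestor — it is the merge base.

4fdb2a6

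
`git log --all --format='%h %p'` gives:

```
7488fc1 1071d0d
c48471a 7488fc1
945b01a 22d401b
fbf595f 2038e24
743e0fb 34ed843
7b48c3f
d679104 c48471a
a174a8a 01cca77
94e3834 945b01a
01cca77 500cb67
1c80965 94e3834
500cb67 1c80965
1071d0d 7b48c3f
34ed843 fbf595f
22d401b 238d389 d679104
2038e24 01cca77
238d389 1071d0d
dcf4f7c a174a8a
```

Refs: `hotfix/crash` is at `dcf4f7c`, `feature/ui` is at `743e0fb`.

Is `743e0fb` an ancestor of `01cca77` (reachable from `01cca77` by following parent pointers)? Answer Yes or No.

No

Ancestors of 01cca77: {01cca77, 1071d0d, 1c80965, 22d401b, 238d389, 500cb67, 7488fc1, 7b48c3f, 945b01a, 94e3834, c48471a, d679104}.
743e0fb is not in that set, so it is not an ancestor of 01cca77.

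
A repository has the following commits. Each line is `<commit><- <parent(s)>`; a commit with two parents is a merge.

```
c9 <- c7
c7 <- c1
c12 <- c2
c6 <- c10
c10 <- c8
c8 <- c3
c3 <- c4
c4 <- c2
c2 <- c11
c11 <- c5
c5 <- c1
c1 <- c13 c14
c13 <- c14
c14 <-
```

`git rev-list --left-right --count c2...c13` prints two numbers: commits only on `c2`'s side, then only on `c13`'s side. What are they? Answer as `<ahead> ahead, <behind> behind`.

4 ahead, 0 behind

Reachable from c2: {c1, c11, c13, c14, c2, c5}.
Reachable from c13: {c13, c14}.
Only in c2's history (ahead): {c1, c11, c2, c5} — 4.
Only in c13's history (behind): {} — 0.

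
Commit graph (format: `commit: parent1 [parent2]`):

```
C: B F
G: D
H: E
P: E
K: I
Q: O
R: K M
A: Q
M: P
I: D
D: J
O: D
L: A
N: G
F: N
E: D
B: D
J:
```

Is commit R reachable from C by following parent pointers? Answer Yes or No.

Ancestors of C: {B, C, D, F, G, J, N}.
R is not in that set, so it is not an ancestor of C.

No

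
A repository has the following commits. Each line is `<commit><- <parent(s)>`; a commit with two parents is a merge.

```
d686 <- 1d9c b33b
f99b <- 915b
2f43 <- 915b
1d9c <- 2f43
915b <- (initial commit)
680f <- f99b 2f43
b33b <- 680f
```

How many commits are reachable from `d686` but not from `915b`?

6

Reachable from d686: {1d9c, 2f43, 680f, 915b, b33b, d686, f99b}.
Reachable from 915b: {915b}.
In d686's history but not 915b's: {1d9c, 2f43, 680f, b33b, d686, f99b} — 6 commits.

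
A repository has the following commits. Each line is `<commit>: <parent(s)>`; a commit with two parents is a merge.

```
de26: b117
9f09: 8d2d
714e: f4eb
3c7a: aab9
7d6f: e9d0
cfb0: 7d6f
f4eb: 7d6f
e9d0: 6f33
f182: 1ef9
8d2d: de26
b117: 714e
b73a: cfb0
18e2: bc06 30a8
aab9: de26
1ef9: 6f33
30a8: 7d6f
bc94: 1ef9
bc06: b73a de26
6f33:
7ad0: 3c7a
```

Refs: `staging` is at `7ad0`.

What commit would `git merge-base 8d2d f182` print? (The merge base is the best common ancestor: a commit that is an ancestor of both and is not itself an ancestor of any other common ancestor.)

6f33

Ancestors of 8d2d: {6f33, 714e, 7d6f, 8d2d, b117, de26, e9d0, f4eb}.
Ancestors of f182: {1ef9, 6f33, f182}.
Common ancestors: {6f33}.
The only common ancestor is 6f33, so it is the merge base.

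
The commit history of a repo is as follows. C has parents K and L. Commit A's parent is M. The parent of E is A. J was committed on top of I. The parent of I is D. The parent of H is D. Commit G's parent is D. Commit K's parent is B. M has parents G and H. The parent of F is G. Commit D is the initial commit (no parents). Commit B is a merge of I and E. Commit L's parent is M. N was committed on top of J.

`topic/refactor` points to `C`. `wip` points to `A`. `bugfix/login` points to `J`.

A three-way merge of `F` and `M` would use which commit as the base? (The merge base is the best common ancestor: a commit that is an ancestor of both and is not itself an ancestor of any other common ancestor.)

Ancestors of F: {D, F, G}.
Ancestors of M: {D, G, H, M}.
Common ancestors: {D, G}.
Among these, G is not an ancestor of any other common ancestor — it is the merge base.

G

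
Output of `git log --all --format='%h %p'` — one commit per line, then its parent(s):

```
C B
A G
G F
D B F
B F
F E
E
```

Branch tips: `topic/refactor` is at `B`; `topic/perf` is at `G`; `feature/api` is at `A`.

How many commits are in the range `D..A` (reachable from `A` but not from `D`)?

2

Reachable from A: {A, E, F, G}.
Reachable from D: {B, D, E, F}.
In A's history but not D's: {A, G} — 2 commits.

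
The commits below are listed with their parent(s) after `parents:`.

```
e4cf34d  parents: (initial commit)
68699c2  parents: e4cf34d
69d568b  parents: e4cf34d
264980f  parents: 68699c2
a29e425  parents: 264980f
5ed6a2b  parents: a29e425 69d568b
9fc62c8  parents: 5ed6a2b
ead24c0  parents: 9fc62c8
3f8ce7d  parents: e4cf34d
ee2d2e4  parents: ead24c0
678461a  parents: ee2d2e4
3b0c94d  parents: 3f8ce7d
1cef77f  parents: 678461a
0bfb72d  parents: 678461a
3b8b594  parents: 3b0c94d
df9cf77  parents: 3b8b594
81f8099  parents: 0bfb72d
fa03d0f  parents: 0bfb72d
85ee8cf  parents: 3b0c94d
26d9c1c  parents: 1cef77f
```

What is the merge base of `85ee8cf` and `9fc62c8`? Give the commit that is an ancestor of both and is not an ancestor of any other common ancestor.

Ancestors of 85ee8cf: {3b0c94d, 3f8ce7d, 85ee8cf, e4cf34d}.
Ancestors of 9fc62c8: {264980f, 5ed6a2b, 68699c2, 69d568b, 9fc62c8, a29e425, e4cf34d}.
Common ancestors: {e4cf34d}.
The only common ancestor is e4cf34d, so it is the merge base.

e4cf34d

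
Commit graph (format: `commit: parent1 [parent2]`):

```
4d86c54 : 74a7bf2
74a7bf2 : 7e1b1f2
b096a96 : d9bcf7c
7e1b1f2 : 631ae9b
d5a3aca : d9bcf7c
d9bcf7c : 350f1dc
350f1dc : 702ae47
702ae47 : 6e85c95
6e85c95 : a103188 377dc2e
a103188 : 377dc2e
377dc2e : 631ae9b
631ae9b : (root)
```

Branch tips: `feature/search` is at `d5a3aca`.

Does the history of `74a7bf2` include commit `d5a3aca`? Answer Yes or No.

Ancestors of 74a7bf2: {631ae9b, 74a7bf2, 7e1b1f2}.
d5a3aca is not in that set, so it is not an ancestor of 74a7bf2.

No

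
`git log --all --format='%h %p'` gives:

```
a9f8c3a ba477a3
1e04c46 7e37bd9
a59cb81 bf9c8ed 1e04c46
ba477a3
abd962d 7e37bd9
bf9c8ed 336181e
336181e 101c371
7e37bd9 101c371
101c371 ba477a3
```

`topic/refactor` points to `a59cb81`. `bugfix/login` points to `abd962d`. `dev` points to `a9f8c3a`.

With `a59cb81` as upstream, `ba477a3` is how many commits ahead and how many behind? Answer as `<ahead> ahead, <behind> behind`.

Reachable from ba477a3: {ba477a3}.
Reachable from a59cb81: {101c371, 1e04c46, 336181e, 7e37bd9, a59cb81, ba477a3, bf9c8ed}.
Only in ba477a3's history (ahead): {} — 0.
Only in a59cb81's history (behind): {101c371, 1e04c46, 336181e, 7e37bd9, a59cb81, bf9c8ed} — 6.

0 ahead, 6 behind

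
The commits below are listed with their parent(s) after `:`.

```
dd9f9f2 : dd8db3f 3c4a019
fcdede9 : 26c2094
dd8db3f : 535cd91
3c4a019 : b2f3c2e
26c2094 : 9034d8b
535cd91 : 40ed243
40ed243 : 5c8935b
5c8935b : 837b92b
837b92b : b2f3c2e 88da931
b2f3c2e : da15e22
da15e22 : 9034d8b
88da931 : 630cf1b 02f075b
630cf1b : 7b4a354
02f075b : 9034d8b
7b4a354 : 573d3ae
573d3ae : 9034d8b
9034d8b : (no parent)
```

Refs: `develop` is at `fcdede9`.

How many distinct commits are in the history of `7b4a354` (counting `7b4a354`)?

Walking parent pointers from 7b4a354: reachable set = {573d3ae, 7b4a354, 9034d8b}.
That is 3 commits.

3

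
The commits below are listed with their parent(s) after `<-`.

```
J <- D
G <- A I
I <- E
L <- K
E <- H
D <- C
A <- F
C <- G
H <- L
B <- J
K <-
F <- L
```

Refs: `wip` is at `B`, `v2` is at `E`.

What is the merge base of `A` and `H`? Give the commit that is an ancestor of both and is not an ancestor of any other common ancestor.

Ancestors of A: {A, F, K, L}.
Ancestors of H: {H, K, L}.
Common ancestors: {K, L}.
Among these, L is not an ancestor of any other common ancestor — it is the merge base.

L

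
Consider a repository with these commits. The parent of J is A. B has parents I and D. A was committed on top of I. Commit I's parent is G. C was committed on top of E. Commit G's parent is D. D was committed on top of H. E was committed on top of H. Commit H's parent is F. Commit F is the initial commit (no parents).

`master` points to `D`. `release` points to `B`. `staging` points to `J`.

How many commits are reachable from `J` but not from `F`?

6

Reachable from J: {A, D, F, G, H, I, J}.
Reachable from F: {F}.
In J's history but not F's: {A, D, G, H, I, J} — 6 commits.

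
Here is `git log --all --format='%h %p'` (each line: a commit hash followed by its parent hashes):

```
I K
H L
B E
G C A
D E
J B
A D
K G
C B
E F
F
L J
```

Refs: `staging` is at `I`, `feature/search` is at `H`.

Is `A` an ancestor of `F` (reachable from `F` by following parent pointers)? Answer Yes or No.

No

Ancestors of F: {F}.
A is not in that set, so it is not an ancestor of F.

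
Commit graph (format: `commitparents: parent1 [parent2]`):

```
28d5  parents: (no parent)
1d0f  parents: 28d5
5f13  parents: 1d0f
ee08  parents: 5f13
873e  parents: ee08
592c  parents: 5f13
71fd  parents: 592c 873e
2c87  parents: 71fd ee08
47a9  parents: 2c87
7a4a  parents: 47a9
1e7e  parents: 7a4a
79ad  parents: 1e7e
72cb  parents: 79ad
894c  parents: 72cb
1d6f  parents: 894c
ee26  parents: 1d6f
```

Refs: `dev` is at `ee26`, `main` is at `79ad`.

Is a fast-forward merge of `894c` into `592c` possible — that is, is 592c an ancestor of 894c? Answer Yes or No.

Yes

A fast-forward from 592c to 894c is possible iff 592c is an ancestor of 894c.
Ancestors of 894c: {1d0f, 1e7e, 28d5, 2c87, 47a9, 592c, 5f13, 71fd, 72cb, 79ad, 7a4a, 873e, 894c, ee08}.
592c is among them, so fast-forward is possible.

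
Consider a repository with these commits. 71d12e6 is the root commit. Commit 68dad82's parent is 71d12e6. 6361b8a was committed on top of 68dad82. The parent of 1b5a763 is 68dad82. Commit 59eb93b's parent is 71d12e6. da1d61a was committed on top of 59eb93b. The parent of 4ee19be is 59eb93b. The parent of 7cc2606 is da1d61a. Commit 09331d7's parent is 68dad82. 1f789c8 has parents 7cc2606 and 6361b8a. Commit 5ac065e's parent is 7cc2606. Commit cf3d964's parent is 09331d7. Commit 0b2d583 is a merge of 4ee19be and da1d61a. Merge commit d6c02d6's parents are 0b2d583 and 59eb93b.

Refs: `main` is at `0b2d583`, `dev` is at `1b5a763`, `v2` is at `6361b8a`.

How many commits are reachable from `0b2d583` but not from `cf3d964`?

Reachable from 0b2d583: {0b2d583, 4ee19be, 59eb93b, 71d12e6, da1d61a}.
Reachable from cf3d964: {09331d7, 68dad82, 71d12e6, cf3d964}.
In 0b2d583's history but not cf3d964's: {0b2d583, 4ee19be, 59eb93b, da1d61a} — 4 commits.

4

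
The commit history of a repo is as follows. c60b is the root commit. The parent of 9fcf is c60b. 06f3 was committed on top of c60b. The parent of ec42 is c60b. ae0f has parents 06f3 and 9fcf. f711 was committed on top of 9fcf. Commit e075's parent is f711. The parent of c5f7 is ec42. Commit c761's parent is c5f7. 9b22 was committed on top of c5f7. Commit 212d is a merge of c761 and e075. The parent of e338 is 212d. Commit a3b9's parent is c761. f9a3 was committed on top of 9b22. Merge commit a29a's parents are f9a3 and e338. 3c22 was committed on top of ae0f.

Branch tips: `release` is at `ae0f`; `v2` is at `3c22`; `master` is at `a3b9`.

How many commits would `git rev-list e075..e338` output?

Reachable from e338: {212d, 9fcf, c5f7, c60b, c761, e075, e338, ec42, f711}.
Reachable from e075: {9fcf, c60b, e075, f711}.
In e338's history but not e075's: {212d, c5f7, c761, e338, ec42} — 5 commits.

5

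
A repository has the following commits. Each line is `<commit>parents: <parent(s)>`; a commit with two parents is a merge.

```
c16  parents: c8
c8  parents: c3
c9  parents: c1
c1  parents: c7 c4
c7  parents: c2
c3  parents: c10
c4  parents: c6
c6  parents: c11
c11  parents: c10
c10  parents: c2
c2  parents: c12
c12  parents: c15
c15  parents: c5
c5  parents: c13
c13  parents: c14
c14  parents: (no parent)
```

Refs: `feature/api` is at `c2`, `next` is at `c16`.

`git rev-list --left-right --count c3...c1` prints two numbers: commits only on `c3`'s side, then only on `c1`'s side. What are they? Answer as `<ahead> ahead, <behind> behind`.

Reachable from c3: {c10, c12, c13, c14, c15, c2, c3, c5}.
Reachable from c1: {c1, c10, c11, c12, c13, c14, c15, c2, c4, c5, c6, c7}.
Only in c3's history (ahead): {c3} — 1.
Only in c1's history (behind): {c1, c11, c4, c6, c7} — 5.

1 ahead, 5 behind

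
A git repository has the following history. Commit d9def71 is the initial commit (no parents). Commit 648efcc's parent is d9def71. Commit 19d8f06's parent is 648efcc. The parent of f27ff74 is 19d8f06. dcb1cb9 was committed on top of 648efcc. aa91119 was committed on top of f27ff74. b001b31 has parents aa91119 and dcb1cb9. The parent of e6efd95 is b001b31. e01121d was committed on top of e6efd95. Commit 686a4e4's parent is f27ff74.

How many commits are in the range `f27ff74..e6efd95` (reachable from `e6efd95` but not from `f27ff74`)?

Reachable from e6efd95: {19d8f06, 648efcc, aa91119, b001b31, d9def71, dcb1cb9, e6efd95, f27ff74}.
Reachable from f27ff74: {19d8f06, 648efcc, d9def71, f27ff74}.
In e6efd95's history but not f27ff74's: {aa91119, b001b31, dcb1cb9, e6efd95} — 4 commits.

4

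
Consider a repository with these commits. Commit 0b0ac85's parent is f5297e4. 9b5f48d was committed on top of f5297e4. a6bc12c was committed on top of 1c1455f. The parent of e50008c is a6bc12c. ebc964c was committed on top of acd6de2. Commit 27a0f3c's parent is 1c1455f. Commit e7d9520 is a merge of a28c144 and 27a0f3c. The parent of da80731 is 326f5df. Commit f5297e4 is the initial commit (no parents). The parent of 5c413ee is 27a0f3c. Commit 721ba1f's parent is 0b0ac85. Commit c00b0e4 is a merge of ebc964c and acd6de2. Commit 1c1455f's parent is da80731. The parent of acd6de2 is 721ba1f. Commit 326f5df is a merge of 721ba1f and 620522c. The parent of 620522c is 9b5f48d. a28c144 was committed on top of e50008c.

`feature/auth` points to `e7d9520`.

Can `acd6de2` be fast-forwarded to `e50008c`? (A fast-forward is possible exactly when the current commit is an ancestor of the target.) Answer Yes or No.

A fast-forward from acd6de2 to e50008c is possible iff acd6de2 is an ancestor of e50008c.
Ancestors of e50008c: {0b0ac85, 1c1455f, 326f5df, 620522c, 721ba1f, 9b5f48d, a6bc12c, da80731, e50008c, f5297e4}.
acd6de2 is not among them, so fast-forward is not possible.

No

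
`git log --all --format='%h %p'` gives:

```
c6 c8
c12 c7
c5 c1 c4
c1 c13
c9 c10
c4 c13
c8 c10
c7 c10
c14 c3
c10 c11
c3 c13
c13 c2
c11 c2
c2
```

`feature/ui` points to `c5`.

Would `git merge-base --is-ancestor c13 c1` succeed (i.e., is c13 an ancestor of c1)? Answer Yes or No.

Ancestors of c1 (commits reachable by following parents): {c1, c13, c2}.
c13 is in that set, so it is an ancestor of c1.

Yes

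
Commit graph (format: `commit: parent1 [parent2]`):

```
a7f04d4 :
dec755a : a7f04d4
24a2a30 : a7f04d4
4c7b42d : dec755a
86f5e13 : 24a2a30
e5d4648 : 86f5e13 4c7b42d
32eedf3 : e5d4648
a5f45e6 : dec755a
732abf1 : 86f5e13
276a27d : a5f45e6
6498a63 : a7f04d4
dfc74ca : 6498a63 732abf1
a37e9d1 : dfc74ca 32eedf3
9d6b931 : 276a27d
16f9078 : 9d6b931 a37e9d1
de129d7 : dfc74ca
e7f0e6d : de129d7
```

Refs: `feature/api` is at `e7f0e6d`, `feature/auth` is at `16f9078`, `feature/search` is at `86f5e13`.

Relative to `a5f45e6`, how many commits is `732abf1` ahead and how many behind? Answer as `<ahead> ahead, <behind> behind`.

3 ahead, 2 behind

Reachable from 732abf1: {24a2a30, 732abf1, 86f5e13, a7f04d4}.
Reachable from a5f45e6: {a5f45e6, a7f04d4, dec755a}.
Only in 732abf1's history (ahead): {24a2a30, 732abf1, 86f5e13} — 3.
Only in a5f45e6's history (behind): {a5f45e6, dec755a} — 2.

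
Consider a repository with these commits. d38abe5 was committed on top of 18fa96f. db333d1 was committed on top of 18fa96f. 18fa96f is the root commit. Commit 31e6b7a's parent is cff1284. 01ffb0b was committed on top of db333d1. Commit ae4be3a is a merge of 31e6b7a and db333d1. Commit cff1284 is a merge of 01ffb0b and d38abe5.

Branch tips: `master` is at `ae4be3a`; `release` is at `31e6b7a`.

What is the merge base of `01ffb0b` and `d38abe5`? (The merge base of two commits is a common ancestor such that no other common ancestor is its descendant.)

18fa96f

Ancestors of 01ffb0b: {01ffb0b, 18fa96f, db333d1}.
Ancestors of d38abe5: {18fa96f, d38abe5}.
Common ancestors: {18fa96f}.
The only common ancestor is 18fa96f, so it is the merge base.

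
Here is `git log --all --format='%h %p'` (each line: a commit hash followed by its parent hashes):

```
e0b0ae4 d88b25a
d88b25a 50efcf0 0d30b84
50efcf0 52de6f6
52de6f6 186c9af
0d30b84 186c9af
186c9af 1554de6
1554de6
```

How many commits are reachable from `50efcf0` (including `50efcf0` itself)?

Walking parent pointers from 50efcf0: reachable set = {1554de6, 186c9af, 50efcf0, 52de6f6}.
That is 4 commits.

4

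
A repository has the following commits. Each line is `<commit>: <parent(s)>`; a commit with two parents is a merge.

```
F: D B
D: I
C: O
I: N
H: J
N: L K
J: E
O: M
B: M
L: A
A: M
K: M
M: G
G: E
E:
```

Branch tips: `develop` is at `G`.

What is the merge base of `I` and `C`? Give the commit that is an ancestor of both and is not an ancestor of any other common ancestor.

Ancestors of I: {A, E, G, I, K, L, M, N}.
Ancestors of C: {C, E, G, M, O}.
Common ancestors: {E, G, M}.
Among these, M is not an ancestor of any other common ancestor — it is the merge base.

M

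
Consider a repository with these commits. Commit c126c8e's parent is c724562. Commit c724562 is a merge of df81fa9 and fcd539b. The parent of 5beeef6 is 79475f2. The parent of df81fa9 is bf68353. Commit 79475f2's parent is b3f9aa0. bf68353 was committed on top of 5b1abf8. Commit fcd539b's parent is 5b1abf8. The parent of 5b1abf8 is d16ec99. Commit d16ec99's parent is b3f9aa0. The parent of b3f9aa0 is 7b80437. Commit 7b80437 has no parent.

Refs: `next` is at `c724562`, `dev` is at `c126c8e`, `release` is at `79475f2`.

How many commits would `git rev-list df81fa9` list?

6

Walking parent pointers from df81fa9: reachable set = {5b1abf8, 7b80437, b3f9aa0, bf68353, d16ec99, df81fa9}.
That is 6 commits.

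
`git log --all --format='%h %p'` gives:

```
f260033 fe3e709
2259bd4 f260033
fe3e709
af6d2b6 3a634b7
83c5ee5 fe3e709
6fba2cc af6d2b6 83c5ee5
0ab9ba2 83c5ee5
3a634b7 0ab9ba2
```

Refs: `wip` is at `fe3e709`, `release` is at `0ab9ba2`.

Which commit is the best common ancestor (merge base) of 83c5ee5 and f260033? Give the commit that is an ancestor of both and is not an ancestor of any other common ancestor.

Ancestors of 83c5ee5: {83c5ee5, fe3e709}.
Ancestors of f260033: {f260033, fe3e709}.
Common ancestors: {fe3e709}.
The only common ancestor is fe3e709, so it is the merge base.

fe3e709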